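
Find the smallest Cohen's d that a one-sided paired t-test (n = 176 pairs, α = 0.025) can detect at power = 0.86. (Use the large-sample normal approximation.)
d ≈ 0.23

Minimum detectable effect (paired t-test, normal approximation):
d = (z_α + z_β) / √n
d = (1.960 + 1.080) / √176
d = 3.040 / 13.266
d ≈ 0.23

By Cohen's convention (0.2 small / 0.5 medium / 0.8 large): small effect.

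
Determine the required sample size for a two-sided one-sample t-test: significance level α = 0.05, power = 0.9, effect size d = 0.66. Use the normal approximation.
n = 25

Sample size formula (one-sample t-test, normal approximation):
n = ((z_{α/2} + z_β) / d)²

z_{α/2} = 1.960 (for α = 0.05, two-sided)
z_β = 1.282 (for power = 0.9)
d = 0.66

n = ((1.960 + 1.282) / 0.66)²
n = (4.912)²
n ≈ 24.13
Round up to the next whole number: n = 25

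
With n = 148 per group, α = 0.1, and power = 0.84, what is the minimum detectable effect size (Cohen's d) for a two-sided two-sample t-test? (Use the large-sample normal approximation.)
d ≈ 0.31

Minimum detectable effect (two-sample t-test, normal approximation):
d = (z_{α/2} + z_β) / √(n/2)
d = (1.645 + 0.994) / √(148/2)
d = 2.639 / 8.602
d ≈ 0.31

By Cohen's convention (0.2 small / 0.5 medium / 0.8 large): small effect.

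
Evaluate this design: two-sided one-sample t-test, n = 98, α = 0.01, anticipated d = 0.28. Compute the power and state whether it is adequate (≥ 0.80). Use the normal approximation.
Power ≈ 0.58; the study is underpowered (power < 0.80)

Power calculation (one-sample t-test, normal approximation):
z_β = d · √n - z_{α/2}
z_β = 0.28 · √98 - 2.576
z_β = 0.28 · 9.899 - 2.576
z_β = 0.196

Power = Φ(z_β) = Φ(0.196) ≈ 0.578

Effect size d = 0.28 is small by Cohen's convention (0.2/0.5/0.8).

Threshold: power ≥ 0.80 is conventionally adequate.
Power ≈ 0.58 → the study is underpowered (power < 0.80).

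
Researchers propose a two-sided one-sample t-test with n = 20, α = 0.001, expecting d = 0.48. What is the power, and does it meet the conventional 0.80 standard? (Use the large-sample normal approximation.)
Power ≈ 0.13; the study is underpowered (power < 0.80)

Power calculation (one-sample t-test, normal approximation):
z_β = d · √n - z_{α/2}
z_β = 0.48 · √20 - 3.291
z_β = 0.48 · 4.472 - 3.291
z_β = -1.144

Power = Φ(z_β) = Φ(-1.144) ≈ 0.126

Effect size d = 0.48 is small by Cohen's convention (0.2/0.5/0.8).

Threshold: power ≥ 0.80 is conventionally adequate.
Power ≈ 0.13 → the study is underpowered (power < 0.80).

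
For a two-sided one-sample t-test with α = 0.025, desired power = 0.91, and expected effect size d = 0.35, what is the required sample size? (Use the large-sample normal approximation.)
n = 105

Sample size formula (one-sample t-test, normal approximation):
n = ((z_{α/2} + z_β) / d)²

z_{α/2} = 2.241 (for α = 0.025, two-sided)
z_β = 1.341 (for power = 0.91)
d = 0.35

n = ((2.241 + 1.341) / 0.35)²
n = (10.234)²
n ≈ 104.73
Round up to the next whole number: n = 105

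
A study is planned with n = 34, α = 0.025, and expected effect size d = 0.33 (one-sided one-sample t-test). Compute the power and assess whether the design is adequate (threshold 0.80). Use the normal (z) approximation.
Power ≈ 0.49; the study is underpowered (power < 0.80)

Power calculation (one-sample t-test, normal approximation):
z_β = d · √n - z_α
z_β = 0.33 · √34 - 1.960
z_β = 0.33 · 5.831 - 1.960
z_β = -0.036

Power = Φ(z_β) = Φ(-0.036) ≈ 0.486

Effect size d = 0.33 is small by Cohen's convention (0.2/0.5/0.8).

Threshold: power ≥ 0.80 is conventionally adequate.
Power ≈ 0.49 → the study is underpowered (power < 0.80).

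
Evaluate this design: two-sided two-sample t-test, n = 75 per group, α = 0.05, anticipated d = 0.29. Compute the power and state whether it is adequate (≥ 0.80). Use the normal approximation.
Power ≈ 0.43; the study is underpowered (power < 0.80)

Power calculation (two-sample t-test, normal approximation):
z_β = d · √(n/2) - z_{α/2}
z_β = 0.29 · √(75/2) - 1.960
z_β = 0.29 · 6.124 - 1.960
z_β = -0.184

Power = Φ(z_β) = Φ(-0.184) ≈ 0.427

Effect size d = 0.29 is small by Cohen's convention (0.2/0.5/0.8).

Threshold: power ≥ 0.80 is conventionally adequate.
Power ≈ 0.43 → the study is underpowered (power < 0.80).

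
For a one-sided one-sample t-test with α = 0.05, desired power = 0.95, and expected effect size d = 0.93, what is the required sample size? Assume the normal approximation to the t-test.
n = 13

Sample size formula (one-sample t-test, normal approximation):
n = ((z_α + z_β) / d)²

z_α = 1.645 (for α = 0.05, one-sided)
z_β = 1.645 (for power = 0.95)
d = 0.93

n = ((1.645 + 1.645) / 0.93)²
n = (3.538)²
n ≈ 12.52
Round up to the next whole number: n = 13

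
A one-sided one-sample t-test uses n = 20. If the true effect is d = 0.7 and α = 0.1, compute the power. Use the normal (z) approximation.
Power ≈ 0.97

Power calculation (one-sample t-test, normal approximation):
z_β = d · √n - z_α
z_β = 0.7 · √20 - 1.282
z_β = 0.7 · 4.472 - 1.282
z_β = 1.849

Power = Φ(z_β) = Φ(1.849) ≈ 0.968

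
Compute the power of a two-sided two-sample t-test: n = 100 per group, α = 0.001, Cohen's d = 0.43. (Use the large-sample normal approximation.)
Power ≈ 0.40

Power calculation (two-sample t-test, normal approximation):
z_β = d · √(n/2) - z_{α/2}
z_β = 0.43 · √(100/2) - 3.291
z_β = 0.43 · 7.071 - 3.291
z_β = -0.250

Power = Φ(z_β) = Φ(-0.250) ≈ 0.401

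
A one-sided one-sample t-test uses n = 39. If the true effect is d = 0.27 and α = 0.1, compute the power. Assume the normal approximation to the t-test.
Power ≈ 0.66

Power calculation (one-sample t-test, normal approximation):
z_β = d · √n - z_α
z_β = 0.27 · √39 - 1.282
z_β = 0.27 · 6.245 - 1.282
z_β = 0.405

Power = Φ(z_β) = Φ(0.405) ≈ 0.657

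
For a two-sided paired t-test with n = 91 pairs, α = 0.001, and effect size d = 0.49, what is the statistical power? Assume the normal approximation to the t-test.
Power ≈ 0.92

Power calculation (paired t-test, normal approximation):
z_β = d · √n - z_{α/2}
z_β = 0.49 · √91 - 3.291
z_β = 0.49 · 9.539 - 3.291
z_β = 1.384

Power = Φ(z_β) = Φ(1.384) ≈ 0.917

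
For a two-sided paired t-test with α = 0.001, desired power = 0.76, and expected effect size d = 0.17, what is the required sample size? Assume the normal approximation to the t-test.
n = 553 pairs

Sample size formula (paired t-test, normal approximation):
n = ((z_{α/2} + z_β) / d)²

z_{α/2} = 3.291 (for α = 0.001, two-sided)
z_β = 0.706 (for power = 0.76)
d = 0.17

n = ((3.291 + 0.706) / 0.17)²
n = (23.512)²
n ≈ 552.81
Round up to the next whole number: n = 553 pairs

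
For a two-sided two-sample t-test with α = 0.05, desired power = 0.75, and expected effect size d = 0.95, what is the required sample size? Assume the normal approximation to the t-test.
n = 16 per group

Sample size formula (two-sample t-test, normal approximation):
n = 2 · ((z_{α/2} + z_β) / d)²

z_{α/2} = 1.960 (for α = 0.05, two-sided)
z_β = 0.674 (for power = 0.75)
d = 0.95

n = 2 · ((1.960 + 0.674) / 0.95)²
n = 2 · (2.773)²
n ≈ 15.38
Round up to the next whole number: n = 16 per group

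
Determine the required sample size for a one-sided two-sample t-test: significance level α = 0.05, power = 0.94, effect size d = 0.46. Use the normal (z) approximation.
n = 97 per group

Sample size formula (two-sample t-test, normal approximation):
n = 2 · ((z_α + z_β) / d)²

z_α = 1.645 (for α = 0.05, one-sided)
z_β = 1.555 (for power = 0.94)
d = 0.46

n = 2 · ((1.645 + 1.555) / 0.46)²
n = 2 · (6.957)²
n ≈ 96.80
Round up to the next whole number: n = 97 per group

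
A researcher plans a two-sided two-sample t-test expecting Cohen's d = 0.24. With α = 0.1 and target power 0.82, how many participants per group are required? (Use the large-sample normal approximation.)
n = 228 per group

Sample size formula (two-sample t-test, normal approximation):
n = 2 · ((z_{α/2} + z_β) / d)²

z_{α/2} = 1.645 (for α = 0.1, two-sided)
z_β = 0.915 (for power = 0.82)
d = 0.24

n = 2 · ((1.645 + 0.915) / 0.24)²
n = 2 · (10.667)²
n ≈ 227.57
Round up to the next whole number: n = 228 per group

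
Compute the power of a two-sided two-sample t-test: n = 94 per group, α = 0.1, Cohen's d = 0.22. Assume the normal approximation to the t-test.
Power ≈ 0.45

Power calculation (two-sample t-test, normal approximation):
z_β = d · √(n/2) - z_{α/2}
z_β = 0.22 · √(94/2) - 1.645
z_β = 0.22 · 6.856 - 1.645
z_β = -0.137

Power = Φ(z_β) = Φ(-0.137) ≈ 0.446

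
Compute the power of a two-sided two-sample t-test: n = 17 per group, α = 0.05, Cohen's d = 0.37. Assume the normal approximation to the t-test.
Power ≈ 0.19

Power calculation (two-sample t-test, normal approximation):
z_β = d · √(n/2) - z_{α/2}
z_β = 0.37 · √(17/2) - 1.960
z_β = 0.37 · 2.915 - 1.960
z_β = -0.881

Power = Φ(z_β) = Φ(-0.881) ≈ 0.189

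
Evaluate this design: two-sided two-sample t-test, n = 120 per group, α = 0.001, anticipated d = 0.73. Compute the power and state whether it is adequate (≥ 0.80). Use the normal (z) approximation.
Power ≈ 0.99; the study is adequately powered (power ≥ 0.80)

Power calculation (two-sample t-test, normal approximation):
z_β = d · √(n/2) - z_{α/2}
z_β = 0.73 · √(120/2) - 3.291
z_β = 0.73 · 7.746 - 3.291
z_β = 2.364

Power = Φ(z_β) = Φ(2.364) ≈ 0.991

Effect size d = 0.73 is medium by Cohen's convention (0.2/0.5/0.8).

Threshold: power ≥ 0.80 is conventionally adequate.
Power ≈ 0.99 → the study is adequately powered (power ≥ 0.80).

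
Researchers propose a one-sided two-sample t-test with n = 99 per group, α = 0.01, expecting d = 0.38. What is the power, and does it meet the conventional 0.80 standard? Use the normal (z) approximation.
Power ≈ 0.64; the study is underpowered (power < 0.80)

Power calculation (two-sample t-test, normal approximation):
z_β = d · √(n/2) - z_α
z_β = 0.38 · √(99/2) - 2.326
z_β = 0.38 · 7.036 - 2.326
z_β = 0.347

Power = Φ(z_β) = Φ(0.347) ≈ 0.636

Effect size d = 0.38 is small by Cohen's convention (0.2/0.5/0.8).

Threshold: power ≥ 0.80 is conventionally adequate.
Power ≈ 0.64 → the study is underpowered (power < 0.80).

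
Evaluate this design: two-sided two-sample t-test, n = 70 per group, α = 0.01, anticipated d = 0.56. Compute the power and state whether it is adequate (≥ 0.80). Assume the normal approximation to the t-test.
Power ≈ 0.77; the study is underpowered (power < 0.80)

Power calculation (two-sample t-test, normal approximation):
z_β = d · √(n/2) - z_{α/2}
z_β = 0.56 · √(70/2) - 2.576
z_β = 0.56 · 5.916 - 2.576
z_β = 0.737

Power = Φ(z_β) = Φ(0.737) ≈ 0.769

Effect size d = 0.56 is medium by Cohen's convention (0.2/0.5/0.8).

Threshold: power ≥ 0.80 is conventionally adequate.
Power ≈ 0.77 → the study is underpowered (power < 0.80).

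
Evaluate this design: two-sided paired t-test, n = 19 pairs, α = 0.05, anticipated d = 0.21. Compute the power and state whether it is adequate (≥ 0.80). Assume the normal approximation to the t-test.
Power ≈ 0.15; the study is underpowered (power < 0.80)

Power calculation (paired t-test, normal approximation):
z_β = d · √n - z_{α/2}
z_β = 0.21 · √19 - 1.960
z_β = 0.21 · 4.359 - 1.960
z_β = -1.045

Power = Φ(z_β) = Φ(-1.045) ≈ 0.148

Effect size d = 0.21 is small by Cohen's convention (0.2/0.5/0.8).

Threshold: power ≥ 0.80 is conventionally adequate.
Power ≈ 0.15 → the study is underpowered (power < 0.80).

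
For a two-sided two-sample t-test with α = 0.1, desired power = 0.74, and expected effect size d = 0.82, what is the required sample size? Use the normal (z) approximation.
n = 16 per group

Sample size formula (two-sample t-test, normal approximation):
n = 2 · ((z_{α/2} + z_β) / d)²

z_{α/2} = 1.645 (for α = 0.1, two-sided)
z_β = 0.643 (for power = 0.74)
d = 0.82

n = 2 · ((1.645 + 0.643) / 0.82)²
n = 2 · (2.790)²
n ≈ 15.57
Round up to the next whole number: n = 16 per group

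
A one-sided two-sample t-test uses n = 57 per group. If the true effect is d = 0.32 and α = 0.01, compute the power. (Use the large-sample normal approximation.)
Power ≈ 0.27

Power calculation (two-sample t-test, normal approximation):
z_β = d · √(n/2) - z_α
z_β = 0.32 · √(57/2) - 2.326
z_β = 0.32 · 5.339 - 2.326
z_β = -0.618

Power = Φ(z_β) = Φ(-0.618) ≈ 0.268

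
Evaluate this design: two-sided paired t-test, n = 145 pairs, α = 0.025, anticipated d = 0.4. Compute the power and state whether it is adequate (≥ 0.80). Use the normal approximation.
Power ≈ 0.99; the study is adequately powered (power ≥ 0.80)

Power calculation (paired t-test, normal approximation):
z_β = d · √n - z_{α/2}
z_β = 0.4 · √145 - 2.241
z_β = 0.4 · 12.042 - 2.241
z_β = 2.575

Power = Φ(z_β) = Φ(2.575) ≈ 0.995

Effect size d = 0.4 is small by Cohen's convention (0.2/0.5/0.8).

Threshold: power ≥ 0.80 is conventionally adequate.
Power ≈ 0.99 → the study is adequately powered (power ≥ 0.80).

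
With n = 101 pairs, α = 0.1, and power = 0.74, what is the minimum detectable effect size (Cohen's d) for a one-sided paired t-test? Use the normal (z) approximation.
d ≈ 0.19

Minimum detectable effect (paired t-test, normal approximation):
d = (z_α + z_β) / √n
d = (1.282 + 0.643) / √101
d = 1.925 / 10.050
d ≈ 0.19

By Cohen's convention (0.2 small / 0.5 medium / 0.8 large): very small effect.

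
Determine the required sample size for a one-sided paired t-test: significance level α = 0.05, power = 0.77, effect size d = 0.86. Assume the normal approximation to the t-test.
n = 8 pairs

Sample size formula (paired t-test, normal approximation):
n = ((z_α + z_β) / d)²

z_α = 1.645 (for α = 0.05, one-sided)
z_β = 0.739 (for power = 0.77)
d = 0.86

n = ((1.645 + 0.739) / 0.86)²
n = (2.772)²
n ≈ 7.68
Round up to the next whole number: n = 8 pairs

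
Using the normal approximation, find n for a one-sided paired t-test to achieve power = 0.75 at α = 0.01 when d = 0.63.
n = 23 pairs

Sample size formula (paired t-test, normal approximation):
n = ((z_α + z_β) / d)²

z_α = 2.326 (for α = 0.01, one-sided)
z_β = 0.674 (for power = 0.75)
d = 0.63

n = ((2.326 + 0.674) / 0.63)²
n = (4.762)²
n ≈ 22.68
Round up to the next whole number: n = 23 pairs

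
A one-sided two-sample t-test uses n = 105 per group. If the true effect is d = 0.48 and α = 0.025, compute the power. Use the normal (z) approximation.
Power ≈ 0.94

Power calculation (two-sample t-test, normal approximation):
z_β = d · √(n/2) - z_α
z_β = 0.48 · √(105/2) - 1.960
z_β = 0.48 · 7.246 - 1.960
z_β = 1.518

Power = Φ(z_β) = Φ(1.518) ≈ 0.935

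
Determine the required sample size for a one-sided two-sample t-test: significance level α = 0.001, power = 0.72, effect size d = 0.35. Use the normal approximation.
n = 221 per group

Sample size formula (two-sample t-test, normal approximation):
n = 2 · ((z_α + z_β) / d)²

z_α = 3.090 (for α = 0.001, one-sided)
z_β = 0.583 (for power = 0.72)
d = 0.35

n = 2 · ((3.090 + 0.583) / 0.35)²
n = 2 · (10.494)²
n ≈ 220.25
Round up to the next whole number: n = 221 per group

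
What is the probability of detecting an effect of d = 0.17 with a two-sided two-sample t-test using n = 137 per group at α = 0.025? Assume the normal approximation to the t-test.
Power ≈ 0.20

Power calculation (two-sample t-test, normal approximation):
z_β = d · √(n/2) - z_{α/2}
z_β = 0.17 · √(137/2) - 2.241
z_β = 0.17 · 8.276 - 2.241
z_β = -0.834

Power = Φ(z_β) = Φ(-0.834) ≈ 0.202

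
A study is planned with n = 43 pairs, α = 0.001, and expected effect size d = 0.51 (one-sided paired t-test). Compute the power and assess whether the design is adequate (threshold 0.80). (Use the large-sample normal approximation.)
Power ≈ 0.60; the study is underpowered (power < 0.80)

Power calculation (paired t-test, normal approximation):
z_β = d · √n - z_α
z_β = 0.51 · √43 - 3.090
z_β = 0.51 · 6.557 - 3.090
z_β = 0.254

Power = Φ(z_β) = Φ(0.254) ≈ 0.600

Effect size d = 0.51 is medium by Cohen's convention (0.2/0.5/0.8).

Threshold: power ≥ 0.80 is conventionally adequate.
Power ≈ 0.60 → the study is underpowered (power < 0.80).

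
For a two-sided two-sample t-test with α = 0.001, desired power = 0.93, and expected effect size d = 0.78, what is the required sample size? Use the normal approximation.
n = 75 per group

Sample size formula (two-sample t-test, normal approximation):
n = 2 · ((z_{α/2} + z_β) / d)²

z_{α/2} = 3.291 (for α = 0.001, two-sided)
z_β = 1.476 (for power = 0.93)
d = 0.78

n = 2 · ((3.291 + 1.476) / 0.78)²
n = 2 · (6.112)²
n ≈ 74.71
Round up to the next whole number: n = 75 per group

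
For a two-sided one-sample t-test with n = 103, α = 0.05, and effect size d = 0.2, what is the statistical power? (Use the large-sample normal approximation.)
Power ≈ 0.53

Power calculation (one-sample t-test, normal approximation):
z_β = d · √n - z_{α/2}
z_β = 0.2 · √103 - 1.960
z_β = 0.2 · 10.149 - 1.960
z_β = 0.070

Power = Φ(z_β) = Φ(0.070) ≈ 0.528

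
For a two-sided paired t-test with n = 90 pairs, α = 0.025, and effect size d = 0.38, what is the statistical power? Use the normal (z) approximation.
Power ≈ 0.91

Power calculation (paired t-test, normal approximation):
z_β = d · √n - z_{α/2}
z_β = 0.38 · √90 - 2.241
z_β = 0.38 · 9.487 - 2.241
z_β = 1.364

Power = Φ(z_β) = Φ(1.364) ≈ 0.914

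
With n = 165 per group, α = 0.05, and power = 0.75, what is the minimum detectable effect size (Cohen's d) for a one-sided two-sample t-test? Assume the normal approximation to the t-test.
d ≈ 0.26

Minimum detectable effect (two-sample t-test, normal approximation):
d = (z_α + z_β) / √(n/2)
d = (1.645 + 0.674) / √(165/2)
d = 2.319 / 9.083
d ≈ 0.26

By Cohen's convention (0.2 small / 0.5 medium / 0.8 large): small effect.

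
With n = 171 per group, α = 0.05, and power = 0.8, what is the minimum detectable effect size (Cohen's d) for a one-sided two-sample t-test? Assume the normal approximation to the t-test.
d ≈ 0.27

Minimum detectable effect (two-sample t-test, normal approximation):
d = (z_α + z_β) / √(n/2)
d = (1.645 + 0.842) / √(171/2)
d = 2.486 / 9.247
d ≈ 0.27

By Cohen's convention (0.2 small / 0.5 medium / 0.8 large): small effect.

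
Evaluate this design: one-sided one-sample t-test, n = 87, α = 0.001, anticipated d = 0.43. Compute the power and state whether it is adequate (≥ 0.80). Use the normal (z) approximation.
Power ≈ 0.82; the study is adequately powered (power ≥ 0.80)

Power calculation (one-sample t-test, normal approximation):
z_β = d · √n - z_α
z_β = 0.43 · √87 - 3.090
z_β = 0.43 · 9.327 - 3.090
z_β = 0.921

Power = Φ(z_β) = Φ(0.921) ≈ 0.821

Effect size d = 0.43 is small by Cohen's convention (0.2/0.5/0.8).

Threshold: power ≥ 0.80 is conventionally adequate.
Power ≈ 0.82 → the study is adequately powered (power ≥ 0.80).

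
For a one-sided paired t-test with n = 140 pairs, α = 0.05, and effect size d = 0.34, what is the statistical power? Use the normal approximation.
Power ≈ 0.99

Power calculation (paired t-test, normal approximation):
z_β = d · √n - z_α
z_β = 0.34 · √140 - 1.645
z_β = 0.34 · 11.832 - 1.645
z_β = 2.378

Power = Φ(z_β) = Φ(2.378) ≈ 0.991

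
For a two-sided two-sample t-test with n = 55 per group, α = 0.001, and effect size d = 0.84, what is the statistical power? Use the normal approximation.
Power ≈ 0.87

Power calculation (two-sample t-test, normal approximation):
z_β = d · √(n/2) - z_{α/2}
z_β = 0.84 · √(55/2) - 3.291
z_β = 0.84 · 5.244 - 3.291
z_β = 1.114

Power = Φ(z_β) = Φ(1.114) ≈ 0.867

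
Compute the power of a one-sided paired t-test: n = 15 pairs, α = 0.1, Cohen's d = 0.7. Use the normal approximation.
Power ≈ 0.92

Power calculation (paired t-test, normal approximation):
z_β = d · √n - z_α
z_β = 0.7 · √15 - 1.282
z_β = 0.7 · 3.873 - 1.282
z_β = 1.430

Power = Φ(z_β) = Φ(1.430) ≈ 0.924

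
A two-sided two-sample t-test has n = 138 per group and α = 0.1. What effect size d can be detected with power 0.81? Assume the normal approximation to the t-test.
d ≈ 0.30

Minimum detectable effect (two-sample t-test, normal approximation):
d = (z_{α/2} + z_β) / √(n/2)
d = (1.645 + 0.878) / √(138/2)
d = 2.523 / 8.307
d ≈ 0.30

By Cohen's convention (0.2 small / 0.5 medium / 0.8 large): small effect.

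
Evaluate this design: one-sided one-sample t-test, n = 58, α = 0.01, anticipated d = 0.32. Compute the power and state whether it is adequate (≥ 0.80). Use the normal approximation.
Power ≈ 0.54; the study is underpowered (power < 0.80)

Power calculation (one-sample t-test, normal approximation):
z_β = d · √n - z_α
z_β = 0.32 · √58 - 2.326
z_β = 0.32 · 7.616 - 2.326
z_β = 0.111

Power = Φ(z_β) = Φ(0.111) ≈ 0.544

Effect size d = 0.32 is small by Cohen's convention (0.2/0.5/0.8).

Threshold: power ≥ 0.80 is conventionally adequate.
Power ≈ 0.54 → the study is underpowered (power < 0.80).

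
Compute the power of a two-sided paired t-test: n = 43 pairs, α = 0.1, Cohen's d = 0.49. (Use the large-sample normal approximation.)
Power ≈ 0.94

Power calculation (paired t-test, normal approximation):
z_β = d · √n - z_{α/2}
z_β = 0.49 · √43 - 1.645
z_β = 0.49 · 6.557 - 1.645
z_β = 1.568

Power = Φ(z_β) = Φ(1.568) ≈ 0.942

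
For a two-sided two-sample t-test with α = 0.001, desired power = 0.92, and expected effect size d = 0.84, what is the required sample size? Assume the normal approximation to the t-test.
n = 63 per group

Sample size formula (two-sample t-test, normal approximation):
n = 2 · ((z_{α/2} + z_β) / d)²

z_{α/2} = 3.291 (for α = 0.001, two-sided)
z_β = 1.405 (for power = 0.92)
d = 0.84

n = 2 · ((3.291 + 1.405) / 0.84)²
n = 2 · (5.590)²
n ≈ 62.50
Round up to the next whole number: n = 63 per group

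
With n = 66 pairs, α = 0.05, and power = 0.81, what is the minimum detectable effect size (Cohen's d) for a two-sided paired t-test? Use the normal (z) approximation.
d ≈ 0.35

Minimum detectable effect (paired t-test, normal approximation):
d = (z_{α/2} + z_β) / √n
d = (1.960 + 0.878) / √66
d = 2.838 / 8.124
d ≈ 0.35

By Cohen's convention (0.2 small / 0.5 medium / 0.8 large): small effect.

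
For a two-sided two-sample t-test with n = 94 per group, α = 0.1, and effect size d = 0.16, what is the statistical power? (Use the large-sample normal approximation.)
Power ≈ 0.29

Power calculation (two-sample t-test, normal approximation):
z_β = d · √(n/2) - z_{α/2}
z_β = 0.16 · √(94/2) - 1.645
z_β = 0.16 · 6.856 - 1.645
z_β = -0.548

Power = Φ(z_β) = Φ(-0.548) ≈ 0.292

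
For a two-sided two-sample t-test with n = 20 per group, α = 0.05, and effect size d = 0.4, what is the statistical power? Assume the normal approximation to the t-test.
Power ≈ 0.24

Power calculation (two-sample t-test, normal approximation):
z_β = d · √(n/2) - z_{α/2}
z_β = 0.4 · √(20/2) - 1.960
z_β = 0.4 · 3.162 - 1.960
z_β = -0.695

Power = Φ(z_β) = Φ(-0.695) ≈ 0.244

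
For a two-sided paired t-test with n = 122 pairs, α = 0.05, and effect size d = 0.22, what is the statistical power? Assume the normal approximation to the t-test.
Power ≈ 0.68

Power calculation (paired t-test, normal approximation):
z_β = d · √n - z_{α/2}
z_β = 0.22 · √122 - 1.960
z_β = 0.22 · 11.045 - 1.960
z_β = 0.470

Power = Φ(z_β) = Φ(0.470) ≈ 0.681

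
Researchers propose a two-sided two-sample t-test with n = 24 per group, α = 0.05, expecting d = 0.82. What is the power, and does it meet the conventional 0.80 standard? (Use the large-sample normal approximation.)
Power ≈ 0.81; the study is adequately powered (power ≥ 0.80)

Power calculation (two-sample t-test, normal approximation):
z_β = d · √(n/2) - z_{α/2}
z_β = 0.82 · √(24/2) - 1.960
z_β = 0.82 · 3.464 - 1.960
z_β = 0.881

Power = Φ(z_β) = Φ(0.881) ≈ 0.811

Effect size d = 0.82 is large by Cohen's convention (0.2/0.5/0.8).

Threshold: power ≥ 0.80 is conventionally adequate.
Power ≈ 0.81 → the study is adequately powered (power ≥ 0.80).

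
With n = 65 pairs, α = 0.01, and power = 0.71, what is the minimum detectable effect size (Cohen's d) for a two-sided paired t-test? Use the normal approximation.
d ≈ 0.39

Minimum detectable effect (paired t-test, normal approximation):
d = (z_{α/2} + z_β) / √n
d = (2.576 + 0.553) / √65
d = 3.129 / 8.062
d ≈ 0.39

By Cohen's convention (0.2 small / 0.5 medium / 0.8 large): small effect.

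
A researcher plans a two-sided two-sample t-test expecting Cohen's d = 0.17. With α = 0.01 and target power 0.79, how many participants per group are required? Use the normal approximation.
n = 792 per group

Sample size formula (two-sample t-test, normal approximation):
n = 2 · ((z_{α/2} + z_β) / d)²

z_{α/2} = 2.576 (for α = 0.01, two-sided)
z_β = 0.806 (for power = 0.79)
d = 0.17

n = 2 · ((2.576 + 0.806) / 0.17)²
n = 2 · (19.894)²
n ≈ 791.54
Round up to the next whole number: n = 792 per group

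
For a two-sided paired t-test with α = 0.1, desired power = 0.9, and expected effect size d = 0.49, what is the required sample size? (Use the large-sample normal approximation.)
n = 36 pairs

Sample size formula (paired t-test, normal approximation):
n = ((z_{α/2} + z_β) / d)²

z_{α/2} = 1.645 (for α = 0.1, two-sided)
z_β = 1.282 (for power = 0.9)
d = 0.49

n = ((1.645 + 1.282) / 0.49)²
n = (5.973)²
n ≈ 35.68
Round up to the next whole number: n = 36 pairs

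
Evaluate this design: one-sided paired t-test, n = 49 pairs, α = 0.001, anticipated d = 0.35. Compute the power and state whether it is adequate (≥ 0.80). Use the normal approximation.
Power ≈ 0.26; the study is underpowered (power < 0.80)

Power calculation (paired t-test, normal approximation):
z_β = d · √n - z_α
z_β = 0.35 · √49 - 3.090
z_β = 0.35 · 7.000 - 3.090
z_β = -0.640

Power = Φ(z_β) = Φ(-0.640) ≈ 0.261

Effect size d = 0.35 is small by Cohen's convention (0.2/0.5/0.8).

Threshold: power ≥ 0.80 is conventionally adequate.
Power ≈ 0.26 → the study is underpowered (power < 0.80).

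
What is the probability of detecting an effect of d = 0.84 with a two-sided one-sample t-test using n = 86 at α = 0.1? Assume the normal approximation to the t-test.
Power ≈ 1.00

Power calculation (one-sample t-test, normal approximation):
z_β = d · √n - z_{α/2}
z_β = 0.84 · √86 - 1.645
z_β = 0.84 · 9.274 - 1.645
z_β = 6.145

Power = Φ(z_β) = Φ(6.145) ≈ 1.000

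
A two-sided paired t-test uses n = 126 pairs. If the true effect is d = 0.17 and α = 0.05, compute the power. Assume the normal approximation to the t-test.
Power ≈ 0.48

Power calculation (paired t-test, normal approximation):
z_β = d · √n - z_{α/2}
z_β = 0.17 · √126 - 1.960
z_β = 0.17 · 11.225 - 1.960
z_β = -0.052

Power = Φ(z_β) = Φ(-0.052) ≈ 0.479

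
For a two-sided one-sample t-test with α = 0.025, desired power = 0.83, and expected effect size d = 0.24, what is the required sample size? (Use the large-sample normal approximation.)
n = 178

Sample size formula (one-sample t-test, normal approximation):
n = ((z_{α/2} + z_β) / d)²

z_{α/2} = 2.241 (for α = 0.025, two-sided)
z_β = 0.954 (for power = 0.83)
d = 0.24

n = ((2.241 + 0.954) / 0.24)²
n = (13.313)²
n ≈ 177.24
Round up to the next whole number: n = 178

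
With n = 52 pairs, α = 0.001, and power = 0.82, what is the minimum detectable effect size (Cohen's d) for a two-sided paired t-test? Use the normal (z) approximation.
d ≈ 0.58

Minimum detectable effect (paired t-test, normal approximation):
d = (z_{α/2} + z_β) / √n
d = (3.291 + 0.915) / √52
d = 4.206 / 7.211
d ≈ 0.58

By Cohen's convention (0.2 small / 0.5 medium / 0.8 large): medium effect.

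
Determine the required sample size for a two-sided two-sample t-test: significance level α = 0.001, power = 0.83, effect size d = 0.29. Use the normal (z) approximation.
n = 429 per group

Sample size formula (two-sample t-test, normal approximation):
n = 2 · ((z_{α/2} + z_β) / d)²

z_{α/2} = 3.291 (for α = 0.001, two-sided)
z_β = 0.954 (for power = 0.83)
d = 0.29

n = 2 · ((3.291 + 0.954) / 0.29)²
n = 2 · (14.638)²
n ≈ 428.54
Round up to the next whole number: n = 429 per group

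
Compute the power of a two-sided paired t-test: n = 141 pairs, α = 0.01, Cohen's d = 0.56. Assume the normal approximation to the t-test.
Power ≈ 1.00

Power calculation (paired t-test, normal approximation):
z_β = d · √n - z_{α/2}
z_β = 0.56 · √141 - 2.576
z_β = 0.56 · 11.874 - 2.576
z_β = 4.074

Power = Φ(z_β) = Φ(4.074) ≈ 1.000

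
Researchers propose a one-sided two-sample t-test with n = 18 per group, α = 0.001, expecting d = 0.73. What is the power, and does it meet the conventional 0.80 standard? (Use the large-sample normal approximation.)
Power ≈ 0.18; the study is underpowered (power < 0.80)

Power calculation (two-sample t-test, normal approximation):
z_β = d · √(n/2) - z_α
z_β = 0.73 · √(18/2) - 3.090
z_β = 0.73 · 3.000 - 3.090
z_β = -0.900

Power = Φ(z_β) = Φ(-0.900) ≈ 0.184

Effect size d = 0.73 is medium by Cohen's convention (0.2/0.5/0.8).

Threshold: power ≥ 0.80 is conventionally adequate.
Power ≈ 0.18 → the study is underpowered (power < 0.80).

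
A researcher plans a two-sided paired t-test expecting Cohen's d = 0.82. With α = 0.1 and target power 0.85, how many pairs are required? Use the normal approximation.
n = 11 pairs

Sample size formula (paired t-test, normal approximation):
n = ((z_{α/2} + z_β) / d)²

z_{α/2} = 1.645 (for α = 0.1, two-sided)
z_β = 1.036 (for power = 0.85)
d = 0.82

n = ((1.645 + 1.036) / 0.82)²
n = (3.270)²
n ≈ 10.69
Round up to the next whole number: n = 11 pairs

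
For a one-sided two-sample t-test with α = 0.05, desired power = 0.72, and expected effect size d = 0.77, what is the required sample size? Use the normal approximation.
n = 17 per group

Sample size formula (two-sample t-test, normal approximation):
n = 2 · ((z_α + z_β) / d)²

z_α = 1.645 (for α = 0.05, one-sided)
z_β = 0.583 (for power = 0.72)
d = 0.77

n = 2 · ((1.645 + 0.583) / 0.77)²
n = 2 · (2.894)²
n ≈ 16.75
Round up to the next whole number: n = 17 per group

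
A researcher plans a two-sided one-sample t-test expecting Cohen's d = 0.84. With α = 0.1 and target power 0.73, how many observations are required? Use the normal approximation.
n = 8

Sample size formula (one-sample t-test, normal approximation):
n = ((z_{α/2} + z_β) / d)²

z_{α/2} = 1.645 (for α = 0.1, two-sided)
z_β = 0.613 (for power = 0.73)
d = 0.84

n = ((1.645 + 0.613) / 0.84)²
n = (2.688)²
n ≈ 7.23
Round up to the next whole number: n = 8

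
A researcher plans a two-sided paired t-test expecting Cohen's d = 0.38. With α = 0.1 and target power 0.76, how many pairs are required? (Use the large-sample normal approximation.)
n = 39 pairs

Sample size formula (paired t-test, normal approximation):
n = ((z_{α/2} + z_β) / d)²

z_{α/2} = 1.645 (for α = 0.1, two-sided)
z_β = 0.706 (for power = 0.76)
d = 0.38

n = ((1.645 + 0.706) / 0.38)²
n = (6.187)²
n ≈ 38.28
Round up to the next whole number: n = 39 pairs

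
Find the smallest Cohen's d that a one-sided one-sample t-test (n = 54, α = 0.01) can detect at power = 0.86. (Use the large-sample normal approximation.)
d ≈ 0.46

Minimum detectable effect (one-sample t-test, normal approximation):
d = (z_α + z_β) / √n
d = (2.326 + 1.080) / √54
d = 3.407 / 7.348
d ≈ 0.46

By Cohen's convention (0.2 small / 0.5 medium / 0.8 large): small effect.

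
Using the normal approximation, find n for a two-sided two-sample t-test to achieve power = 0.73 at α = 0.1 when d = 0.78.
n = 17 per group

Sample size formula (two-sample t-test, normal approximation):
n = 2 · ((z_{α/2} + z_β) / d)²

z_{α/2} = 1.645 (for α = 0.1, two-sided)
z_β = 0.613 (for power = 0.73)
d = 0.78

n = 2 · ((1.645 + 0.613) / 0.78)²
n = 2 · (2.895)²
n ≈ 16.76
Round up to the next whole number: n = 17 per group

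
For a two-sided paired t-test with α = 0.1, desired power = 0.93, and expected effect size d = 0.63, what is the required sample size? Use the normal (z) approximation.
n = 25 pairs

Sample size formula (paired t-test, normal approximation):
n = ((z_{α/2} + z_β) / d)²

z_{α/2} = 1.645 (for α = 0.1, two-sided)
z_β = 1.476 (for power = 0.93)
d = 0.63

n = ((1.645 + 1.476) / 0.63)²
n = (4.954)²
n ≈ 24.54
Round up to the next whole number: n = 25 pairs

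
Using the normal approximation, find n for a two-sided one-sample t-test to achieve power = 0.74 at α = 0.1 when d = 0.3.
n = 59

Sample size formula (one-sample t-test, normal approximation):
n = ((z_{α/2} + z_β) / d)²

z_{α/2} = 1.645 (for α = 0.1, two-sided)
z_β = 0.643 (for power = 0.74)
d = 0.3

n = ((1.645 + 0.643) / 0.3)²
n = (7.627)²
n ≈ 58.17
Round up to the next whole number: n = 59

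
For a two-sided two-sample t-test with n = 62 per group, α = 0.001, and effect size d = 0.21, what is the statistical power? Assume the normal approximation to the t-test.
Power ≈ 0.02

Power calculation (two-sample t-test, normal approximation):
z_β = d · √(n/2) - z_{α/2}
z_β = 0.21 · √(62/2) - 3.291
z_β = 0.21 · 5.568 - 3.291
z_β = -2.121

Power = Φ(z_β) = Φ(-2.121) ≈ 0.017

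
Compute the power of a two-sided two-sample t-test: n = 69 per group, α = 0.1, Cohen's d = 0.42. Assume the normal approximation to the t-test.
Power ≈ 0.79

Power calculation (two-sample t-test, normal approximation):
z_β = d · √(n/2) - z_{α/2}
z_β = 0.42 · √(69/2) - 1.645
z_β = 0.42 · 5.874 - 1.645
z_β = 0.822

Power = Φ(z_β) = Φ(0.822) ≈ 0.794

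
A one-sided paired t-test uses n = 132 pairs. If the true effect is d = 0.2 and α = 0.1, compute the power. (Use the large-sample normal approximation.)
Power ≈ 0.85

Power calculation (paired t-test, normal approximation):
z_β = d · √n - z_α
z_β = 0.2 · √132 - 1.282
z_β = 0.2 · 11.489 - 1.282
z_β = 1.016

Power = Φ(z_β) = Φ(1.016) ≈ 0.845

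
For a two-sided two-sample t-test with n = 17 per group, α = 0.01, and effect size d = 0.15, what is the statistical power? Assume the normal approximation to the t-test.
Power ≈ 0.02

Power calculation (two-sample t-test, normal approximation):
z_β = d · √(n/2) - z_{α/2}
z_β = 0.15 · √(17/2) - 2.576
z_β = 0.15 · 2.915 - 2.576
z_β = -2.139

Power = Φ(z_β) = Φ(-2.139) ≈ 0.016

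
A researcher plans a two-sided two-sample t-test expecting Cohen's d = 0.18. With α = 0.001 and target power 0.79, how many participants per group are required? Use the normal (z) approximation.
n = 1037 per group

Sample size formula (two-sample t-test, normal approximation):
n = 2 · ((z_{α/2} + z_β) / d)²

z_{α/2} = 3.291 (for α = 0.001, two-sided)
z_β = 0.806 (for power = 0.79)
d = 0.18

n = 2 · ((3.291 + 0.806) / 0.18)²
n = 2 · (22.761)²
n ≈ 1036.13
Round up to the next whole number: n = 1037 per group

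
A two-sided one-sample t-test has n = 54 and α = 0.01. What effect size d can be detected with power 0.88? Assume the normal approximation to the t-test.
d ≈ 0.51

Minimum detectable effect (one-sample t-test, normal approximation):
d = (z_{α/2} + z_β) / √n
d = (2.576 + 1.175) / √54
d = 3.751 / 7.348
d ≈ 0.51

By Cohen's convention (0.2 small / 0.5 medium / 0.8 large): medium effect.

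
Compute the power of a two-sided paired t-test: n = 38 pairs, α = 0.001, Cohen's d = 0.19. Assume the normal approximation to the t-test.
Power ≈ 0.02

Power calculation (paired t-test, normal approximation):
z_β = d · √n - z_{α/2}
z_β = 0.19 · √38 - 3.291
z_β = 0.19 · 6.164 - 3.291
z_β = -2.119

Power = Φ(z_β) = Φ(-2.119) ≈ 0.017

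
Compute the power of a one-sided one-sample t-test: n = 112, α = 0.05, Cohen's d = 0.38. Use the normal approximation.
Power ≈ 0.99

Power calculation (one-sample t-test, normal approximation):
z_β = d · √n - z_α
z_β = 0.38 · √112 - 1.645
z_β = 0.38 · 10.583 - 1.645
z_β = 2.377

Power = Φ(z_β) = Φ(2.377) ≈ 0.991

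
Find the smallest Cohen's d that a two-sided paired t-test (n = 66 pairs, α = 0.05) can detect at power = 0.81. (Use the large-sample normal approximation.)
d ≈ 0.35

Minimum detectable effect (paired t-test, normal approximation):
d = (z_{α/2} + z_β) / √n
d = (1.960 + 0.878) / √66
d = 2.838 / 8.124
d ≈ 0.35

By Cohen's convention (0.2 small / 0.5 medium / 0.8 large): small effect.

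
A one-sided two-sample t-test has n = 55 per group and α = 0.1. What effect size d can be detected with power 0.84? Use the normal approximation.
d ≈ 0.43

Minimum detectable effect (two-sample t-test, normal approximation):
d = (z_α + z_β) / √(n/2)
d = (1.282 + 0.994) / √(55/2)
d = 2.276 / 5.244
d ≈ 0.43

By Cohen's convention (0.2 small / 0.5 medium / 0.8 large): small effect.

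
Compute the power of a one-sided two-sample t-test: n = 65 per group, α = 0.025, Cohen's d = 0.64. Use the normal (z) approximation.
Power ≈ 0.95

Power calculation (two-sample t-test, normal approximation):
z_β = d · √(n/2) - z_α
z_β = 0.64 · √(65/2) - 1.960
z_β = 0.64 · 5.701 - 1.960
z_β = 1.689

Power = Φ(z_β) = Φ(1.689) ≈ 0.954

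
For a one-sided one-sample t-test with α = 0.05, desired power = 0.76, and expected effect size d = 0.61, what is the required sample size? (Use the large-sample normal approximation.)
n = 15

Sample size formula (one-sample t-test, normal approximation):
n = ((z_α + z_β) / d)²

z_α = 1.645 (for α = 0.05, one-sided)
z_β = 0.706 (for power = 0.76)
d = 0.61

n = ((1.645 + 0.706) / 0.61)²
n = (3.854)²
n ≈ 14.85
Round up to the next whole number: n = 15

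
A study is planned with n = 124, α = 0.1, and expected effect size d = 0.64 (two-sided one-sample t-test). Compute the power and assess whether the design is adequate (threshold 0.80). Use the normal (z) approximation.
Power ≈ 1.00; the study is adequately powered (power ≥ 0.80)

Power calculation (one-sample t-test, normal approximation):
z_β = d · √n - z_{α/2}
z_β = 0.64 · √124 - 1.645
z_β = 0.64 · 11.136 - 1.645
z_β = 5.482

Power = Φ(z_β) = Φ(5.482) ≈ 1.000

Effect size d = 0.64 is medium by Cohen's convention (0.2/0.5/0.8).

Threshold: power ≥ 0.80 is conventionally adequate.
Power ≈ 1.00 → the study is adequately powered (power ≥ 0.80).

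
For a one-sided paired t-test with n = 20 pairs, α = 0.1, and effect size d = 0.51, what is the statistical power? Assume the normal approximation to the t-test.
Power ≈ 0.84

Power calculation (paired t-test, normal approximation):
z_β = d · √n - z_α
z_β = 0.51 · √20 - 1.282
z_β = 0.51 · 4.472 - 1.282
z_β = 0.999

Power = Φ(z_β) = Φ(0.999) ≈ 0.841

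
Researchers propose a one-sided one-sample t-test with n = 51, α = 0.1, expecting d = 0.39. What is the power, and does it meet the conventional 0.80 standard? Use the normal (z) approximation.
Power ≈ 0.93; the study is adequately powered (power ≥ 0.80)

Power calculation (one-sample t-test, normal approximation):
z_β = d · √n - z_α
z_β = 0.39 · √51 - 1.282
z_β = 0.39 · 7.141 - 1.282
z_β = 1.504

Power = Φ(z_β) = Φ(1.504) ≈ 0.934

Effect size d = 0.39 is small by Cohen's convention (0.2/0.5/0.8).

Threshold: power ≥ 0.80 is conventionally adequate.
Power ≈ 0.93 → the study is adequately powered (power ≥ 0.80).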